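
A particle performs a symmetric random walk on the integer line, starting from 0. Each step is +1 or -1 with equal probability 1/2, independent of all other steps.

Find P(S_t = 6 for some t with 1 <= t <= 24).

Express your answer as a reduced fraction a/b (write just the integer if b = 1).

Count via complement. Let g(t,s) = #length-t paths at position s with S_1..S_t all ≠ 6.
g(t,s) = g(t-1,s-1) + g(t-1,s+1) for s ≠ 6; g(t,6) = 0.
t=0: g(0,0)=1
t=1: g(1,-1)=1 g(1,1)=1
t=2: g(2,-2)=1 g(2,0)=2 g(2,2)=1
t=3: g(3,-3)=1 g(3,-1)=3 g(3,1)=3 g(3,3)=1
t=4: g(4,-4)=1 g(4,-2)=4 g(4,0)=6 g(4,2)=4 g(4,4)=1
t=5: g(5,-5)=1 g(5,-3)=5 g(5,-1)=10 g(5,1)=10 g(5,3)=5 g(5,5)=1
t=6: g(6,-6)=1 g(6,-4)=6 g(6,-2)=15 g(6,0)=20 g(6,2)=15 g(6,4)=6
t=7: g(7,-7)=1 g(7,-5)=7 g(7,-3)=21 g(7,-1)=35 g(7,1)=35 g(7,3)=21 g(7,5)=6
t=8: g(8,-8)=1 g(8,-6)=8 g(8,-4)=28 g(8,-2)=56 g(8,0)=70 g(8,2)=56 g(8,4)=27
t=9: g(9,-9)=1 g(9,-7)=9 g(9,-5)=36 g(9,-3)=84 g(9,-1)=126 g(9,1)=126 g(9,3)=83 g(9,5)=27
t=10: g(10,-10)=1 g(10,-8)=10 g(10,-6)=45 g(10,-4)=120 g(10,-2)=210 g(10,0)=252 g(10,2)=209 g(10,4)=110
t=11: g(11,-11)=1 g(11,-9)=11 g(11,-7)=55 g(11,-5)=165 g(11,-3)=330 g(11,-1)=462 g(11,1)=461 g(11,3)=319 g(11,5)=110
t=12: g(12,-12)=1 g(12,-10)=12 g(12,-8)=66 g(12,-6)=220 g(12,-4)=495 g(12,-2)=792 g(12,0)=923 g(12,2)=780 g(12,4)=429
t=13: g(13,-13)=1 g(13,-11)=13 g(13,-9)=78 g(13,-7)=286 g(13,-5)=715 g(13,-3)=1287 g(13,-1)=1715 g(13,1)=1703 g(13,3)=1209 g(13,5)=429
t=14: g(14,-14)=1 g(14,-12)=14 g(14,-10)=91 g(14,-8)=364 g(14,-6)=1001 g(14,-4)=2002 g(14,-2)=3002 g(14,0)=3418 g(14,2)=2912 g(14,4)=1638
t=15: g(15,-15)=1 g(15,-13)=15 g(15,-11)=105 g(15,-9)=455 g(15,-7)=1365 g(15,-5)=3003 g(15,-3)=5004 g(15,-1)=6420 g(15,1)=6330 g(15,3)=4550 g(15,5)=1638
t=16: g(16,-16)=1 g(16,-14)=16 g(16,-12)=120 g(16,-10)=560 g(16,-8)=1820 g(16,-6)=4368 g(16,-4)=8007 g(16,-2)=11424 g(16,0)=12750 g(16,2)=10880 g(16,4)=6188
t=17: g(17,-17)=1 g(17,-15)=17 g(17,-13)=136 g(17,-11)=680 g(17,-9)=2380 g(17,-7)=6188 g(17,-5)=12375 g(17,-3)=19431 g(17,-1)=24174 g(17,1)=23630 g(17,3)=17068 g(17,5)=6188
t=18: g(18,-18)=1 g(18,-16)=18 g(18,-14)=153 g(18,-12)=816 g(18,-10)=3060 g(18,-8)=8568 g(18,-6)=18563 g(18,-4)=31806 g(18,-2)=43605 g(18,0)=47804 g(18,2)=40698 g(18,4)=23256
t=19: g(19,-19)=1 g(19,-17)=19 g(19,-15)=171 g(19,-13)=969 g(19,-11)=3876 g(19,-9)=11628 g(19,-7)=27131 g(19,-5)=50369 g(19,-3)=75411 g(19,-1)=91409 g(19,1)=88502 g(19,3)=63954 g(19,5)=23256
t=20: g(20,-20)=1 g(20,-18)=20 g(20,-16)=190 g(20,-14)=1140 g(20,-12)=4845 g(20,-10)=15504 g(20,-8)=38759 g(20,-6)=77500 g(20,-4)=125780 g(20,-2)=166820 g(20,0)=179911 g(20,2)=152456 g(20,4)=87210
t=21: g(21,-21)=1 g(21,-19)=21 g(21,-17)=210 g(21,-15)=1330 g(21,-13)=5985 g(21,-11)=20349 g(21,-9)=54263 g(21,-7)=116259 g(21,-5)=203280 g(21,-3)=292600 g(21,-1)=346731 g(21,1)=332367 g(21,3)=239666 g(21,5)=87210
t=22: g(22,-22)=1 g(22,-20)=22 g(22,-18)=231 g(22,-16)=1540 g(22,-14)=7315 g(22,-12)=26334 g(22,-10)=74612 g(22,-8)=170522 g(22,-6)=319539 g(22,-4)=495880 g(22,-2)=639331 g(22,0)=679098 g(22,2)=572033 g(22,4)=326876
t=23: g(23,-23)=1 g(23,-21)=23 g(23,-19)=253 g(23,-17)=1771 g(23,-15)=8855 g(23,-13)=33649 g(23,-11)=100946 g(23,-9)=245134 g(23,-7)=490061 g(23,-5)=815419 g(23,-3)=1135211 g(23,-1)=1318429 g(23,1)=1251131 g(23,3)=898909 g(23,5)=326876
t=24: g(24,-24)=1 g(24,-22)=24 g(24,-20)=276 g(24,-18)=2024 g(24,-16)=10626 g(24,-14)=42504 g(24,-12)=134595 g(24,-10)=346080 g(24,-8)=735195 g(24,-6)=1305480 g(24,-4)=1950630 g(24,-2)=2453640 g(24,0)=2569560 g(24,2)=2150040 g(24,4)=1225785
Paths never hitting 6: Σ_s g(24,s) = 12926460
Paths hitting 6: 2^24 - 12926460 = 3850756
P = 3850756/16777216 = 962689/4194304

Answer: 962689/4194304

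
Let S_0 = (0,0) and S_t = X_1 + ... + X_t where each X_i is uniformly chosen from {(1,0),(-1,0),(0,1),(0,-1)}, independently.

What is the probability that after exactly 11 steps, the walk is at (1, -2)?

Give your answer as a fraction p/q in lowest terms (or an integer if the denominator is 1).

Let h be the number of horizontal steps (so 11-h are vertical). To end at (1,-2) need (h+1)/2 right-steps and ((11-h)-2)/2 up-steps.
Sum over h with 1 ≤ h ≤ 9, h ≡ 1 (mod 2), 11-h ≡ 0 (mod 2):
h=1: C(11,1)·C(1,1)·C(10,4) = 11·1·210 = 2310
h=3: C(11,3)·C(3,2)·C(8,3) = 165·3·56 = 27720
h=5: C(11,5)·C(5,3)·C(6,2) = 462·10·15 = 69300
h=7: C(11,7)·C(7,4)·C(4,1) = 330·35·4 = 46200
h=9: C(11,9)·C(9,5)·C(2,0) = 55·126·1 = 6930
Total favorable: 152460
Total paths: 4^11 = 4194304
P = 152460/4194304 = 38115/1048576

Answer: 38115/1048576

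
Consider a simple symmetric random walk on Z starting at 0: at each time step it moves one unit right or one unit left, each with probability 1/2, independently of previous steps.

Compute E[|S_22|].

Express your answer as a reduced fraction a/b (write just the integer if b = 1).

Answer: 969969/262144

Derivation:
S_22 takes values m ≡ 0 (mod 2) with |m| ≤ 22; P(S_22=m) = C(22,(22+m)/2)/2^22.
Total paths: 2^22 = 4194304
Distribution: P(S=-22)=1/4194304, P(S=-20)=22/4194304, P(S=-18)=231/4194304, P(S=-16)=1540/4194304, P(S=-14)=7315/4194304, P(S=-12)=26334/4194304, P(S=-10)=74613/4194304, P(S=-8)=170544/4194304, P(S=-6)=319770/4194304, P(S=-4)=497420/4194304, P(S=-2)=646646/4194304, P(S=0)=705432/4194304, P(S=2)=646646/4194304, P(S=4)=497420/4194304, P(S=6)=319770/4194304, P(S=8)=170544/4194304, P(S=10)=74613/4194304, P(S=12)=26334/4194304, P(S=14)=7315/4194304, P(S=16)=1540/4194304, P(S=18)=231/4194304, P(S=20)=22/4194304, P(S=22)=1/4194304
E[|S_22|] = Σ_m |m|·P(S_22=m) = 15519504/4194304 = 969969/262144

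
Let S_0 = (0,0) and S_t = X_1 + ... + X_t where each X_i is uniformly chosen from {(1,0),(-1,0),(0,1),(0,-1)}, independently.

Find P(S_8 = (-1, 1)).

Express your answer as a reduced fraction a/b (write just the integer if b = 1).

Answer: 245/4096

Derivation:
Let h be the number of horizontal steps (so 8-h are vertical). To end at (-1,1) need (h-1)/2 right-steps and ((8-h)+1)/2 up-steps.
Sum over h with 1 ≤ h ≤ 7, h ≡ 1 (mod 2), 8-h ≡ 1 (mod 2):
h=1: C(8,1)·C(1,0)·C(7,4) = 8·1·35 = 280
h=3: C(8,3)·C(3,1)·C(5,3) = 56·3·10 = 1680
h=5: C(8,5)·C(5,2)·C(3,2) = 56·10·3 = 1680
h=7: C(8,7)·C(7,3)·C(1,1) = 8·35·1 = 280
Total favorable: 3920
Total paths: 4^8 = 65536
P = 3920/65536 = 245/4096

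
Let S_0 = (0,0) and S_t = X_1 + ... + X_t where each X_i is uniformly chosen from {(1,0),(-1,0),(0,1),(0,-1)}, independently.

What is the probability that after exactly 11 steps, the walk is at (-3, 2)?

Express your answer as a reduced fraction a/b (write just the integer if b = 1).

Answer: 38115/2097152

Derivation:
Let h be the number of horizontal steps (so 11-h are vertical). To end at (-3,2) need (h-3)/2 right-steps and ((11-h)+2)/2 up-steps.
Sum over h with 3 ≤ h ≤ 9, h ≡ 1 (mod 2), 11-h ≡ 0 (mod 2):
h=3: C(11,3)·C(3,0)·C(8,5) = 165·1·56 = 9240
h=5: C(11,5)·C(5,1)·C(6,4) = 462·5·15 = 34650
h=7: C(11,7)·C(7,2)·C(4,3) = 330·21·4 = 27720
h=9: C(11,9)·C(9,3)·C(2,2) = 55·84·1 = 4620
Total favorable: 76230
Total paths: 4^11 = 4194304
P = 76230/4194304 = 38115/2097152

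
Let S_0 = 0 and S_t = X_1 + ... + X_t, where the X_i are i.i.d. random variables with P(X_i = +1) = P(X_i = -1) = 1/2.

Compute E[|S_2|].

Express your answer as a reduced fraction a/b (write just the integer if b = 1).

Answer: 1

Derivation:
S_2 takes values m ≡ 0 (mod 2) with |m| ≤ 2; P(S_2=m) = C(2,(2+m)/2)/2^2.
Total paths: 2^2 = 4
Distribution: P(S=-2)=1/4, P(S=0)=2/4, P(S=2)=1/4
E[|S_2|] = Σ_m |m|·P(S_2=m) = 4/4 = 1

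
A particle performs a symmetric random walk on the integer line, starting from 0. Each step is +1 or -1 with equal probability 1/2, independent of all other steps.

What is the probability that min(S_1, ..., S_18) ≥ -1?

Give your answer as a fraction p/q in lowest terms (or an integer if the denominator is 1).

Let f(t,s) = #length-t paths at position s with S_1..S_t all ≥ -1.
f(t,s) = f(t-1,s-1) + f(t-1,s+1) for s ≥ -1; f(t,s) = 0 for s < -1.
t=0: f(0,0)=1
t=1: f(1,-1)=1 f(1,1)=1
t=2: f(2,0)=2 f(2,2)=1
t=3: f(3,-1)=2 f(3,1)=3 f(3,3)=1
t=4: f(4,0)=5 f(4,2)=4 f(4,4)=1
t=5: f(5,-1)=5 f(5,1)=9 f(5,3)=5 f(5,5)=1
t=6: f(6,0)=14 f(6,2)=14 f(6,4)=6 f(6,6)=1
t=7: f(7,-1)=14 f(7,1)=28 f(7,3)=20 f(7,5)=7 f(7,7)=1
t=8: f(8,0)=42 f(8,2)=48 f(8,4)=27 f(8,6)=8 f(8,8)=1
t=9: f(9,-1)=42 f(9,1)=90 f(9,3)=75 f(9,5)=35 f(9,7)=9 f(9,9)=1
t=10: f(10,0)=132 f(10,2)=165 f(10,4)=110 f(10,6)=44 f(10,8)=10 f(10,10)=1
t=11: f(11,-1)=132 f(11,1)=297 f(11,3)=275 f(11,5)=154 f(11,7)=54 f(11,9)=11 f(11,11)=1
t=12: f(12,0)=429 f(12,2)=572 f(12,4)=429 f(12,6)=208 f(12,8)=65 f(12,10)=12 f(12,12)=1
t=13: f(13,-1)=429 f(13,1)=1001 f(13,3)=1001 f(13,5)=637 f(13,7)=273 f(13,9)=77 f(13,11)=13 f(13,13)=1
t=14: f(14,0)=1430 f(14,2)=2002 f(14,4)=1638 f(14,6)=910 f(14,8)=350 f(14,10)=90 f(14,12)=14 f(14,14)=1
t=15: f(15,-1)=1430 f(15,1)=3432 f(15,3)=3640 f(15,5)=2548 f(15,7)=1260 f(15,9)=440 f(15,11)=104 f(15,13)=15 f(15,15)=1
t=16: f(16,0)=4862 f(16,2)=7072 f(16,4)=6188 f(16,6)=3808 f(16,8)=1700 f(16,10)=544 f(16,12)=119 f(16,14)=16 f(16,16)=1
t=17: f(17,-1)=4862 f(17,1)=11934 f(17,3)=13260 f(17,5)=9996 f(17,7)=5508 f(17,9)=2244 f(17,11)=663 f(17,13)=135 f(17,15)=17 f(17,17)=1
t=18: f(18,0)=16796 f(18,2)=25194 f(18,4)=23256 f(18,6)=15504 f(18,8)=7752 f(18,10)=2907 f(18,12)=798 f(18,14)=152 f(18,16)=18 f(18,18)=1
Σ_s f(18,s) = 92378
P = 92378/262144 = 46189/131072

Answer: 46189/131072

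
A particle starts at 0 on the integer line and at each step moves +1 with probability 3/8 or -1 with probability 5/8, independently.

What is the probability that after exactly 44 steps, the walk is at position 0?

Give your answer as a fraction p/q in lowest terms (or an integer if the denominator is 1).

Answer: 19678132237116232033216953277587890625/680564733841876926926749214863536422912

Derivation:
To be at 0 after 44 steps: need exactly 22 steps of +1 and 22 of -1.
Number of such sequences: C(44,22) = 2104098963720
Each has probability (3/8)^22 · (5/8)^22 = 74818276426792144775390625/5444517870735015415413993718908291383296
P = 2104098963720 · 74818276426792144775390625/5444517870735015415413993718908291383296 = 19678132237116232033216953277587890625/680564733841876926926749214863536422912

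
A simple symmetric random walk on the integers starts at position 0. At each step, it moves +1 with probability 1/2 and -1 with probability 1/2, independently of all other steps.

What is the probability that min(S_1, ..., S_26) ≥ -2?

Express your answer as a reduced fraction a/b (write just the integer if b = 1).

Let f(t,s) = #length-t paths at position s with S_1..S_t all ≥ -2.
f(t,s) = f(t-1,s-1) + f(t-1,s+1) for s ≥ -2; f(t,s) = 0 for s < -2.
t=0: f(0,0)=1
t=1: f(1,-1)=1 f(1,1)=1
t=2: f(2,-2)=1 f(2,0)=2 f(2,2)=1
t=3: f(3,-1)=3 f(3,1)=3 f(3,3)=1
t=4: f(4,-2)=3 f(4,0)=6 f(4,2)=4 f(4,4)=1
t=5: f(5,-1)=9 f(5,1)=10 f(5,3)=5 f(5,5)=1
t=6: f(6,-2)=9 f(6,0)=19 f(6,2)=15 f(6,4)=6 f(6,6)=1
t=7: f(7,-1)=28 f(7,1)=34 f(7,3)=21 f(7,5)=7 f(7,7)=1
t=8: f(8,-2)=28 f(8,0)=62 f(8,2)=55 f(8,4)=28 f(8,6)=8 f(8,8)=1
t=9: f(9,-1)=90 f(9,1)=117 f(9,3)=83 f(9,5)=36 f(9,7)=9 f(9,9)=1
t=10: f(10,-2)=90 f(10,0)=207 f(10,2)=200 f(10,4)=119 f(10,6)=45 f(10,8)=10 f(10,10)=1
t=11: f(11,-1)=297 f(11,1)=407 f(11,3)=319 f(11,5)=164 f(11,7)=55 f(11,9)=11 f(11,11)=1
t=12: f(12,-2)=297 f(12,0)=704 f(12,2)=726 f(12,4)=483 f(12,6)=219 f(12,8)=66 f(12,10)=12 f(12,12)=1
t=13: f(13,-1)=1001 f(13,1)=1430 f(13,3)=1209 f(13,5)=702 f(13,7)=285 f(13,9)=78 f(13,11)=13 f(13,13)=1
t=14: f(14,-2)=1001 f(14,0)=2431 f(14,2)=2639 f(14,4)=1911 f(14,6)=987 f(14,8)=363 f(14,10)=91 f(14,12)=14 f(14,14)=1
t=15: f(15,-1)=3432 f(15,1)=5070 f(15,3)=4550 f(15,5)=2898 f(15,7)=1350 f(15,9)=454 f(15,11)=105 f(15,13)=15 f(15,15)=1
t=16: f(16,-2)=3432 f(16,0)=8502 f(16,2)=9620 f(16,4)=7448 f(16,6)=4248 f(16,8)=1804 f(16,10)=559 f(16,12)=120 f(16,14)=16 f(16,16)=1
t=17: f(17,-1)=11934 f(17,1)=18122 f(17,3)=17068 f(17,5)=11696 f(17,7)=6052 f(17,9)=2363 f(17,11)=679 f(17,13)=136 f(17,15)=17 f(17,17)=1
t=18: f(18,-2)=11934 f(18,0)=30056 f(18,2)=35190 f(18,4)=28764 f(18,6)=17748 f(18,8)=8415 f(18,10)=3042 f(18,12)=815 f(18,14)=153 f(18,16)=18 f(18,18)=1
t=19: f(19,-1)=41990 f(19,1)=65246 f(19,3)=63954 f(19,5)=46512 f(19,7)=26163 f(19,9)=11457 f(19,11)=3857 f(19,13)=968 f(19,15)=171 f(19,17)=19 f(19,19)=1
t=20: f(20,-2)=41990 f(20,0)=107236 f(20,2)=129200 f(20,4)=110466 f(20,6)=72675 f(20,8)=37620 f(20,10)=15314 f(20,12)=4825 f(20,14)=1139 f(20,16)=190 f(20,18)=20 f(20,20)=1
t=21: f(21,-1)=149226 f(21,1)=236436 f(21,3)=239666 f(21,5)=183141 f(21,7)=110295 f(21,9)=52934 f(21,11)=20139 f(21,13)=5964 f(21,15)=1329 f(21,17)=210 f(21,19)=21 f(21,21)=1
t=22: f(22,-2)=149226 f(22,0)=385662 f(22,2)=476102 f(22,4)=422807 f(22,6)=293436 f(22,8)=163229 f(22,10)=73073 f(22,12)=26103 f(22,14)=7293 f(22,16)=1539 f(22,18)=231 f(22,20)=22 f(22,22)=1
t=23: f(23,-1)=534888 f(23,1)=861764 f(23,3)=898909 f(23,5)=716243 f(23,7)=456665 f(23,9)=236302 f(23,11)=99176 f(23,13)=33396 f(23,15)=8832 f(23,17)=1770 f(23,19)=253 f(23,21)=23 f(23,23)=1
t=24: f(24,-2)=534888 f(24,0)=1396652 f(24,2)=1760673 f(24,4)=1615152 f(24,6)=1172908 f(24,8)=692967 f(24,10)=335478 f(24,12)=132572 f(24,14)=42228 f(24,16)=10602 f(24,18)=2023 f(24,20)=276 f(24,22)=24 f(24,24)=1
t=25: f(25,-1)=1931540 f(25,1)=3157325 f(25,3)=3375825 f(25,5)=2788060 f(25,7)=1865875 f(25,9)=1028445 f(25,11)=468050 f(25,13)=174800 f(25,15)=52830 f(25,17)=12625 f(25,19)=2299 f(25,21)=300 f(25,23)=25 f(25,25)=1
t=26: f(26,-2)=1931540 f(26,0)=5088865 f(26,2)=6533150 f(26,4)=6163885 f(26,6)=4653935 f(26,8)=2894320 f(26,10)=1496495 f(26,12)=642850 f(26,14)=227630 f(26,16)=65455 f(26,18)=14924 f(26,20)=2599 f(26,22)=325 f(26,24)=26 f(26,26)=1
Σ_s f(26,s) = 29716000
P = 29716000/67108864 = 928625/2097152

Answer: 928625/2097152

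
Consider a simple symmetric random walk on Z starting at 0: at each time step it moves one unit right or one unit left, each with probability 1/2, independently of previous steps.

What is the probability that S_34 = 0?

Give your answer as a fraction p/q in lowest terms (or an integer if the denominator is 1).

Answer: 583401555/4294967296

Derivation:
To return to 0 after 34 steps: need exactly 17 steps of +1 and 17 of -1.
Favorable paths: C(34,17) = 2333606220
Total paths: 2^34 = 17179869184
P = 2333606220/17179869184 = 583401555/4294967296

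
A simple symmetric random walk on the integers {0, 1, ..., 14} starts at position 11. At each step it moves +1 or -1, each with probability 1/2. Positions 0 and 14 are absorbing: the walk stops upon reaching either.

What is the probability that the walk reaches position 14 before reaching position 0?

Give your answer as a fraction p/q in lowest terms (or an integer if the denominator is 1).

Symmetric walk (p = 1/2): the harmonic-function argument gives P(hit 14 before 0 | start at 11) = a/N.
P = 11/14 = 11/14

Answer: 11/14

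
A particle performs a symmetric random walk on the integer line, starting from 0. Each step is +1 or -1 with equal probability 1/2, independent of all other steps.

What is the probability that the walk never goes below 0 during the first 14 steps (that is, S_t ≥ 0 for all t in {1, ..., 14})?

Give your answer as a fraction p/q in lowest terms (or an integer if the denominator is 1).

Answer: 429/2048

Derivation:
Let f(t,s) = #length-t paths at position s with S_1..S_t all ≥ 0.
f(t,s) = f(t-1,s-1) + f(t-1,s+1) for s ≥ 0; f(t,s) = 0 for s < 0.
t=0: f(0,0)=1
t=1: f(1,1)=1
t=2: f(2,0)=1 f(2,2)=1
t=3: f(3,1)=2 f(3,3)=1
t=4: f(4,0)=2 f(4,2)=3 f(4,4)=1
t=5: f(5,1)=5 f(5,3)=4 f(5,5)=1
t=6: f(6,0)=5 f(6,2)=9 f(6,4)=5 f(6,6)=1
t=7: f(7,1)=14 f(7,3)=14 f(7,5)=6 f(7,7)=1
t=8: f(8,0)=14 f(8,2)=28 f(8,4)=20 f(8,6)=7 f(8,8)=1
t=9: f(9,1)=42 f(9,3)=48 f(9,5)=27 f(9,7)=8 f(9,9)=1
t=10: f(10,0)=42 f(10,2)=90 f(10,4)=75 f(10,6)=35 f(10,8)=9 f(10,10)=1
t=11: f(11,1)=132 f(11,3)=165 f(11,5)=110 f(11,7)=44 f(11,9)=10 f(11,11)=1
t=12: f(12,0)=132 f(12,2)=297 f(12,4)=275 f(12,6)=154 f(12,8)=54 f(12,10)=11 f(12,12)=1
t=13: f(13,1)=429 f(13,3)=572 f(13,5)=429 f(13,7)=208 f(13,9)=65 f(13,11)=12 f(13,13)=1
t=14: f(14,0)=429 f(14,2)=1001 f(14,4)=1001 f(14,6)=637 f(14,8)=273 f(14,10)=77 f(14,12)=13 f(14,14)=1
Σ_s f(14,s) = 3432
P = 3432/16384 = 429/2048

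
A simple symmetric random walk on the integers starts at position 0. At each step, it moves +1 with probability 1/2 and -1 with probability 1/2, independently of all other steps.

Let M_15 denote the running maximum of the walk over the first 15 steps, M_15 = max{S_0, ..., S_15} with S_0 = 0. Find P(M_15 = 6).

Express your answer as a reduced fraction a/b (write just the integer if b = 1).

Answer: 1365/32768

Derivation:
Let M_15 = max(S_0,...,S_15). Use the reflection principle: for j ≥ 1, #{paths with M_15 ≥ j} = #{S_15 ≥ j} + #{S_15 ≥ j+1}.
By reflection, #{M_15 ≥ 6} = #{S_15 ≥ 6} + #{S_15 ≥ 7} = 1941 + 1941 = 3882.
#{M_15 ≥ 7} = #{S_15 ≥ 7} + #{S_15 ≥ 8} = 1941 + 576 = 2517.
#{M_15 = 6} = 3882 - 2517 = 1365.
P(M_15 = 6) = 1365/32768 = 1365/32768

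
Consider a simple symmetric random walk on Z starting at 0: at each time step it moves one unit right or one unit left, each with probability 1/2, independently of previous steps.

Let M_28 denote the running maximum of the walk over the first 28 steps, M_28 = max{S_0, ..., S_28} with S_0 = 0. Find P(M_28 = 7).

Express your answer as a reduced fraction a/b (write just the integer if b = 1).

Answer: 6561555/134217728

Derivation:
Let M_28 = max(S_0,...,S_28). Use the reflection principle: for j ≥ 1, #{paths with M_28 ≥ j} = #{S_28 ≥ j} + #{S_28 ≥ j+1}.
By reflection, #{M_28 ≥ 7} = #{S_28 ≥ 7} + #{S_28 ≥ 8} = 24821333 + 24821333 = 49642666.
#{M_28 ≥ 8} = #{S_28 ≥ 8} + #{S_28 ≥ 9} = 24821333 + 11698223 = 36519556.
#{M_28 = 7} = 49642666 - 36519556 = 13123110.
P(M_28 = 7) = 13123110/268435456 = 6561555/134217728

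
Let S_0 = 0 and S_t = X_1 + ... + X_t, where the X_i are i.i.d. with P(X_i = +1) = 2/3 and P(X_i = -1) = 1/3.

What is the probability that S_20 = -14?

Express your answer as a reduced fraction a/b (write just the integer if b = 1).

Answer: 3040/1162261467

Derivation:
To reach position -14 after 20 steps: need 3 steps of +1 and 17 steps of -1.
Number of such sequences: C(20,3) = 1140
Each has probability (2/3)^3 · (1/3)^17 = 8/3486784401
P = 1140 · 8/3486784401 = 3040/1162261467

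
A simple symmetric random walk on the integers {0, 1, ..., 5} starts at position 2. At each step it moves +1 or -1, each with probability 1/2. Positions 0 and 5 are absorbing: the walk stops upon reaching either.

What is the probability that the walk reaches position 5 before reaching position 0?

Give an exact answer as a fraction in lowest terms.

Symmetric walk (p = 1/2): the harmonic-function argument gives P(hit 5 before 0 | start at 2) = a/N.
P = 2/5 = 2/5

Answer: 2/5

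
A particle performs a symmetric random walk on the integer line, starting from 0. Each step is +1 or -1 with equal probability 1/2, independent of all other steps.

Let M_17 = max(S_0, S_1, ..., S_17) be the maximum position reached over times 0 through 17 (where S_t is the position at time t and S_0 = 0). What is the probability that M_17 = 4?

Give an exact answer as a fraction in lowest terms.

Let M_17 = max(S_0,...,S_17). Use the reflection principle: for j ≥ 1, #{paths with M_17 ≥ j} = #{S_17 ≥ j} + #{S_17 ≥ j+1}.
By reflection, #{M_17 ≥ 4} = #{S_17 ≥ 4} + #{S_17 ≥ 5} = 21778 + 21778 = 43556.
#{M_17 ≥ 5} = #{S_17 ≥ 5} + #{S_17 ≥ 6} = 21778 + 9402 = 31180.
#{M_17 = 4} = 43556 - 31180 = 12376.
P(M_17 = 4) = 12376/131072 = 1547/16384

Answer: 1547/16384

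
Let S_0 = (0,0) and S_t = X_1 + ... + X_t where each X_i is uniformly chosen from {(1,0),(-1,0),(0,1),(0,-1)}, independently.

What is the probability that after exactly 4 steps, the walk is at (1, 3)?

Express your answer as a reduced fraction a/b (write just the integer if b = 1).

Let h be the number of horizontal steps (so 4-h are vertical). To end at (1,3) need (h+1)/2 right-steps and ((4-h)+3)/2 up-steps.
Sum over h with 1 ≤ h ≤ 1, h ≡ 1 (mod 2), 4-h ≡ 1 (mod 2):
h=1: C(4,1)·C(1,1)·C(3,3) = 4·1·1 = 4
Total favorable: 4
Total paths: 4^4 = 256
P = 4/256 = 1/64

Answer: 1/64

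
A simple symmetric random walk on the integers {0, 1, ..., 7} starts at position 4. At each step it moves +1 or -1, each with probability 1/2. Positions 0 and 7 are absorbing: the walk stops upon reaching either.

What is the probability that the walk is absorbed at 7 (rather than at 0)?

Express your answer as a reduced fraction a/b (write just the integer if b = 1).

Symmetric walk (p = 1/2): the harmonic-function argument gives P(hit 7 before 0 | start at 4) = a/N.
P = 4/7 = 4/7

Answer: 4/7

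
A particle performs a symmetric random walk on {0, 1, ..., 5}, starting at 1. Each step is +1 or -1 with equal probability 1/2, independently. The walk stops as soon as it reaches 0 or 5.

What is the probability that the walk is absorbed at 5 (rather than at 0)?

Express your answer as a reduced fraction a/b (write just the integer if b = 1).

Answer: 1/5

Derivation:
Symmetric walk (p = 1/2): the harmonic-function argument gives P(hit 5 before 0 | start at 1) = a/N.
P = 1/5 = 1/5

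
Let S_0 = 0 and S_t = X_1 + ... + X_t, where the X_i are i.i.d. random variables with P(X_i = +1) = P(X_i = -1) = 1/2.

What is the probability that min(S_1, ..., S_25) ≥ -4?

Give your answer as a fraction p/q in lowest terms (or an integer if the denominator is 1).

Answer: 705755/1048576

Derivation:
Let f(t,s) = #length-t paths at position s with S_1..S_t all ≥ -4.
f(t,s) = f(t-1,s-1) + f(t-1,s+1) for s ≥ -4; f(t,s) = 0 for s < -4.
t=0: f(0,0)=1
t=1: f(1,-1)=1 f(1,1)=1
t=2: f(2,-2)=1 f(2,0)=2 f(2,2)=1
t=3: f(3,-3)=1 f(3,-1)=3 f(3,1)=3 f(3,3)=1
t=4: f(4,-4)=1 f(4,-2)=4 f(4,0)=6 f(4,2)=4 f(4,4)=1
t=5: f(5,-3)=5 f(5,-1)=10 f(5,1)=10 f(5,3)=5 f(5,5)=1
t=6: f(6,-4)=5 f(6,-2)=15 f(6,0)=20 f(6,2)=15 f(6,4)=6 f(6,6)=1
t=7: f(7,-3)=20 f(7,-1)=35 f(7,1)=35 f(7,3)=21 f(7,5)=7 f(7,7)=1
t=8: f(8,-4)=20 f(8,-2)=55 f(8,0)=70 f(8,2)=56 f(8,4)=28 f(8,6)=8 f(8,8)=1
t=9: f(9,-3)=75 f(9,-1)=125 f(9,1)=126 f(9,3)=84 f(9,5)=36 f(9,7)=9 f(9,9)=1
t=10: f(10,-4)=75 f(10,-2)=200 f(10,0)=251 f(10,2)=210 f(10,4)=120 f(10,6)=45 f(10,8)=10 f(10,10)=1
t=11: f(11,-3)=275 f(11,-1)=451 f(11,1)=461 f(11,3)=330 f(11,5)=165 f(11,7)=55 f(11,9)=11 f(11,11)=1
t=12: f(12,-4)=275 f(12,-2)=726 f(12,0)=912 f(12,2)=791 f(12,4)=495 f(12,6)=220 f(12,8)=66 f(12,10)=12 f(12,12)=1
t=13: f(13,-3)=1001 f(13,-1)=1638 f(13,1)=1703 f(13,3)=1286 f(13,5)=715 f(13,7)=286 f(13,9)=78 f(13,11)=13 f(13,13)=1
t=14: f(14,-4)=1001 f(14,-2)=2639 f(14,0)=3341 f(14,2)=2989 f(14,4)=2001 f(14,6)=1001 f(14,8)=364 f(14,10)=91 f(14,12)=14 f(14,14)=1
t=15: f(15,-3)=3640 f(15,-1)=5980 f(15,1)=6330 f(15,3)=4990 f(15,5)=3002 f(15,7)=1365 f(15,9)=455 f(15,11)=105 f(15,13)=15 f(15,15)=1
t=16: f(16,-4)=3640 f(16,-2)=9620 f(16,0)=12310 f(16,2)=11320 f(16,4)=7992 f(16,6)=4367 f(16,8)=1820 f(16,10)=560 f(16,12)=120 f(16,14)=16 f(16,16)=1
t=17: f(17,-3)=13260 f(17,-1)=21930 f(17,1)=23630 f(17,3)=19312 f(17,5)=12359 f(17,7)=6187 f(17,9)=2380 f(17,11)=680 f(17,13)=136 f(17,15)=17 f(17,17)=1
t=18: f(18,-4)=13260 f(18,-2)=35190 f(18,0)=45560 f(18,2)=42942 f(18,4)=31671 f(18,6)=18546 f(18,8)=8567 f(18,10)=3060 f(18,12)=816 f(18,14)=153 f(18,16)=18 f(18,18)=1
t=19: f(19,-3)=48450 f(19,-1)=80750 f(19,1)=88502 f(19,3)=74613 f(19,5)=50217 f(19,7)=27113 f(19,9)=11627 f(19,11)=3876 f(19,13)=969 f(19,15)=171 f(19,17)=19 f(19,19)=1
t=20: f(20,-4)=48450 f(20,-2)=129200 f(20,0)=169252 f(20,2)=163115 f(20,4)=124830 f(20,6)=77330 f(20,8)=38740 f(20,10)=15503 f(20,12)=4845 f(20,14)=1140 f(20,16)=190 f(20,18)=20 f(20,20)=1
t=21: f(21,-3)=177650 f(21,-1)=298452 f(21,1)=332367 f(21,3)=287945 f(21,5)=202160 f(21,7)=116070 f(21,9)=54243 f(21,11)=20348 f(21,13)=5985 f(21,15)=1330 f(21,17)=210 f(21,19)=21 f(21,21)=1
t=22: f(22,-4)=177650 f(22,-2)=476102 f(22,0)=630819 f(22,2)=620312 f(22,4)=490105 f(22,6)=318230 f(22,8)=170313 f(22,10)=74591 f(22,12)=26333 f(22,14)=7315 f(22,16)=1540 f(22,18)=231 f(22,20)=22 f(22,22)=1
t=23: f(23,-3)=653752 f(23,-1)=1106921 f(23,1)=1251131 f(23,3)=1110417 f(23,5)=808335 f(23,7)=488543 f(23,9)=244904 f(23,11)=100924 f(23,13)=33648 f(23,15)=8855 f(23,17)=1771 f(23,19)=253 f(23,21)=23 f(23,23)=1
t=24: f(24,-4)=653752 f(24,-2)=1760673 f(24,0)=2358052 f(24,2)=2361548 f(24,4)=1918752 f(24,6)=1296878 f(24,8)=733447 f(24,10)=345828 f(24,12)=134572 f(24,14)=42503 f(24,16)=10626 f(24,18)=2024 f(24,20)=276 f(24,22)=24 f(24,24)=1
t=25: f(25,-3)=2414425 f(25,-1)=4118725 f(25,1)=4719600 f(25,3)=4280300 f(25,5)=3215630 f(25,7)=2030325 f(25,9)=1079275 f(25,11)=480400 f(25,13)=177075 f(25,15)=53129 f(25,17)=12650 f(25,19)=2300 f(25,21)=300 f(25,23)=25 f(25,25)=1
Σ_s f(25,s) = 22584160
P = 22584160/33554432 = 705755/1048576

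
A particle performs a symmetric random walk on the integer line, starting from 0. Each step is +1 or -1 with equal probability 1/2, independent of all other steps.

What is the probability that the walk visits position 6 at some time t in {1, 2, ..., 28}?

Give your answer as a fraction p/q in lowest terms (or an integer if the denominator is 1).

Count via complement. Let g(t,s) = #length-t paths at position s with S_1..S_t all ≠ 6.
g(t,s) = g(t-1,s-1) + g(t-1,s+1) for s ≠ 6; g(t,6) = 0.
t=0: g(0,0)=1
t=1: g(1,-1)=1 g(1,1)=1
t=2: g(2,-2)=1 g(2,0)=2 g(2,2)=1
t=3: g(3,-3)=1 g(3,-1)=3 g(3,1)=3 g(3,3)=1
t=4: g(4,-4)=1 g(4,-2)=4 g(4,0)=6 g(4,2)=4 g(4,4)=1
t=5: g(5,-5)=1 g(5,-3)=5 g(5,-1)=10 g(5,1)=10 g(5,3)=5 g(5,5)=1
t=6: g(6,-6)=1 g(6,-4)=6 g(6,-2)=15 g(6,0)=20 g(6,2)=15 g(6,4)=6
t=7: g(7,-7)=1 g(7,-5)=7 g(7,-3)=21 g(7,-1)=35 g(7,1)=35 g(7,3)=21 g(7,5)=6
t=8: g(8,-8)=1 g(8,-6)=8 g(8,-4)=28 g(8,-2)=56 g(8,0)=70 g(8,2)=56 g(8,4)=27
t=9: g(9,-9)=1 g(9,-7)=9 g(9,-5)=36 g(9,-3)=84 g(9,-1)=126 g(9,1)=126 g(9,3)=83 g(9,5)=27
t=10: g(10,-10)=1 g(10,-8)=10 g(10,-6)=45 g(10,-4)=120 g(10,-2)=210 g(10,0)=252 g(10,2)=209 g(10,4)=110
t=11: g(11,-11)=1 g(11,-9)=11 g(11,-7)=55 g(11,-5)=165 g(11,-3)=330 g(11,-1)=462 g(11,1)=461 g(11,3)=319 g(11,5)=110
t=12: g(12,-12)=1 g(12,-10)=12 g(12,-8)=66 g(12,-6)=220 g(12,-4)=495 g(12,-2)=792 g(12,0)=923 g(12,2)=780 g(12,4)=429
t=13: g(13,-13)=1 g(13,-11)=13 g(13,-9)=78 g(13,-7)=286 g(13,-5)=715 g(13,-3)=1287 g(13,-1)=1715 g(13,1)=1703 g(13,3)=1209 g(13,5)=429
t=14: g(14,-14)=1 g(14,-12)=14 g(14,-10)=91 g(14,-8)=364 g(14,-6)=1001 g(14,-4)=2002 g(14,-2)=3002 g(14,0)=3418 g(14,2)=2912 g(14,4)=1638
t=15: g(15,-15)=1 g(15,-13)=15 g(15,-11)=105 g(15,-9)=455 g(15,-7)=1365 g(15,-5)=3003 g(15,-3)=5004 g(15,-1)=6420 g(15,1)=6330 g(15,3)=4550 g(15,5)=1638
t=16: g(16,-16)=1 g(16,-14)=16 g(16,-12)=120 g(16,-10)=560 g(16,-8)=1820 g(16,-6)=4368 g(16,-4)=8007 g(16,-2)=11424 g(16,0)=12750 g(16,2)=10880 g(16,4)=6188
t=17: g(17,-17)=1 g(17,-15)=17 g(17,-13)=136 g(17,-11)=680 g(17,-9)=2380 g(17,-7)=6188 g(17,-5)=12375 g(17,-3)=19431 g(17,-1)=24174 g(17,1)=23630 g(17,3)=17068 g(17,5)=6188
t=18: g(18,-18)=1 g(18,-16)=18 g(18,-14)=153 g(18,-12)=816 g(18,-10)=3060 g(18,-8)=8568 g(18,-6)=18563 g(18,-4)=31806 g(18,-2)=43605 g(18,0)=47804 g(18,2)=40698 g(18,4)=23256
t=19: g(19,-19)=1 g(19,-17)=19 g(19,-15)=171 g(19,-13)=969 g(19,-11)=3876 g(19,-9)=11628 g(19,-7)=27131 g(19,-5)=50369 g(19,-3)=75411 g(19,-1)=91409 g(19,1)=88502 g(19,3)=63954 g(19,5)=23256
t=20: g(20,-20)=1 g(20,-18)=20 g(20,-16)=190 g(20,-14)=1140 g(20,-12)=4845 g(20,-10)=15504 g(20,-8)=38759 g(20,-6)=77500 g(20,-4)=125780 g(20,-2)=166820 g(20,0)=179911 g(20,2)=152456 g(20,4)=87210
t=21: g(21,-21)=1 g(21,-19)=21 g(21,-17)=210 g(21,-15)=1330 g(21,-13)=5985 g(21,-11)=20349 g(21,-9)=54263 g(21,-7)=116259 g(21,-5)=203280 g(21,-3)=292600 g(21,-1)=346731 g(21,1)=332367 g(21,3)=239666 g(21,5)=87210
t=22: g(22,-22)=1 g(22,-20)=22 g(22,-18)=231 g(22,-16)=1540 g(22,-14)=7315 g(22,-12)=26334 g(22,-10)=74612 g(22,-8)=170522 g(22,-6)=319539 g(22,-4)=495880 g(22,-2)=639331 g(22,0)=679098 g(22,2)=572033 g(22,4)=326876
t=23: g(23,-23)=1 g(23,-21)=23 g(23,-19)=253 g(23,-17)=1771 g(23,-15)=8855 g(23,-13)=33649 g(23,-11)=100946 g(23,-9)=245134 g(23,-7)=490061 g(23,-5)=815419 g(23,-3)=1135211 g(23,-1)=1318429 g(23,1)=1251131 g(23,3)=898909 g(23,5)=326876
t=24: g(24,-24)=1 g(24,-22)=24 g(24,-20)=276 g(24,-18)=2024 g(24,-16)=10626 g(24,-14)=42504 g(24,-12)=134595 g(24,-10)=346080 g(24,-8)=735195 g(24,-6)=1305480 g(24,-4)=1950630 g(24,-2)=2453640 g(24,0)=2569560 g(24,2)=2150040 g(24,4)=1225785
t=25: g(25,-25)=1 g(25,-23)=25 g(25,-21)=300 g(25,-19)=2300 g(25,-17)=12650 g(25,-15)=53130 g(25,-13)=177099 g(25,-11)=480675 g(25,-9)=1081275 g(25,-7)=2040675 g(25,-5)=3256110 g(25,-3)=4404270 g(25,-1)=5023200 g(25,1)=4719600 g(25,3)=3375825 g(25,5)=1225785
t=26: g(26,-26)=1 g(26,-24)=26 g(26,-22)=325 g(26,-20)=2600 g(26,-18)=14950 g(26,-16)=65780 g(26,-14)=230229 g(26,-12)=657774 g(26,-10)=1561950 g(26,-8)=3121950 g(26,-6)=5296785 g(26,-4)=7660380 g(26,-2)=9427470 g(26,0)=9742800 g(26,2)=8095425 g(26,4)=4601610
t=27: g(27,-27)=1 g(27,-25)=27 g(27,-23)=351 g(27,-21)=2925 g(27,-19)=17550 g(27,-17)=80730 g(27,-15)=296009 g(27,-13)=888003 g(27,-11)=2219724 g(27,-9)=4683900 g(27,-7)=8418735 g(27,-5)=12957165 g(27,-3)=17087850 g(27,-1)=19170270 g(27,1)=17838225 g(27,3)=12697035 g(27,5)=4601610
t=28: g(28,-28)=1 g(28,-26)=28 g(28,-24)=378 g(28,-22)=3276 g(28,-20)=20475 g(28,-18)=98280 g(28,-16)=376739 g(28,-14)=1184012 g(28,-12)=3107727 g(28,-10)=6903624 g(28,-8)=13102635 g(28,-6)=21375900 g(28,-4)=30045015 g(28,-2)=36258120 g(28,0)=37008495 g(28,2)=30535260 g(28,4)=17298645
Paths never hitting 6: Σ_s g(28,s) = 197318610
Paths hitting 6: 2^28 - 197318610 = 71116846
P = 71116846/268435456 = 35558423/134217728

Answer: 35558423/134217728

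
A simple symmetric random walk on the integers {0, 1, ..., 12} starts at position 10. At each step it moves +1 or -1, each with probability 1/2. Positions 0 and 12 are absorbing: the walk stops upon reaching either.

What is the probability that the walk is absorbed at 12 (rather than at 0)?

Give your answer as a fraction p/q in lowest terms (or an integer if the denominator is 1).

Answer: 5/6

Derivation:
Symmetric walk (p = 1/2): the harmonic-function argument gives P(hit 12 before 0 | start at 10) = a/N.
P = 10/12 = 5/6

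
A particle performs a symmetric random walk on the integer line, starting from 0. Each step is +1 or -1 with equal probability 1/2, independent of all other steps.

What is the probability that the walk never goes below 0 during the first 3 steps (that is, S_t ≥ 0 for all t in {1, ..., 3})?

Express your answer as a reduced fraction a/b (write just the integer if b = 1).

Answer: 3/8

Derivation:
Let f(t,s) = #length-t paths at position s with S_1..S_t all ≥ 0.
f(t,s) = f(t-1,s-1) + f(t-1,s+1) for s ≥ 0; f(t,s) = 0 for s < 0.
t=0: f(0,0)=1
t=1: f(1,1)=1
t=2: f(2,0)=1 f(2,2)=1
t=3: f(3,1)=2 f(3,3)=1
Σ_s f(3,s) = 3
P = 3/8 = 3/8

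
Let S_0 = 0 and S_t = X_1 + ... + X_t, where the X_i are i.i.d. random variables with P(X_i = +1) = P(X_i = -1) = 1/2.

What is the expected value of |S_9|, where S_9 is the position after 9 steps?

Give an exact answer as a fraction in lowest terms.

S_9 takes values m ≡ 1 (mod 2) with |m| ≤ 9; P(S_9=m) = C(9,(9+m)/2)/2^9.
Total paths: 2^9 = 512
Distribution: P(S=-9)=1/512, P(S=-7)=9/512, P(S=-5)=36/512, P(S=-3)=84/512, P(S=-1)=126/512, P(S=1)=126/512, P(S=3)=84/512, P(S=5)=36/512, P(S=7)=9/512, P(S=9)=1/512
E[|S_9|] = Σ_m |m|·P(S_9=m) = 1260/512 = 315/128

Answer: 315/128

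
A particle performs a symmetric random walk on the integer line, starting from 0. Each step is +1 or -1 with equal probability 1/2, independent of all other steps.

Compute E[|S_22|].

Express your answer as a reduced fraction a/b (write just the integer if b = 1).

Answer: 969969/262144

Derivation:
S_22 takes values m ≡ 0 (mod 2) with |m| ≤ 22; P(S_22=m) = C(22,(22+m)/2)/2^22.
Total paths: 2^22 = 4194304
Distribution: P(S=-22)=1/4194304, P(S=-20)=22/4194304, P(S=-18)=231/4194304, P(S=-16)=1540/4194304, P(S=-14)=7315/4194304, P(S=-12)=26334/4194304, P(S=-10)=74613/4194304, P(S=-8)=170544/4194304, P(S=-6)=319770/4194304, P(S=-4)=497420/4194304, P(S=-2)=646646/4194304, P(S=0)=705432/4194304, P(S=2)=646646/4194304, P(S=4)=497420/4194304, P(S=6)=319770/4194304, P(S=8)=170544/4194304, P(S=10)=74613/4194304, P(S=12)=26334/4194304, P(S=14)=7315/4194304, P(S=16)=1540/4194304, P(S=18)=231/4194304, P(S=20)=22/4194304, P(S=22)=1/4194304
E[|S_22|] = Σ_m |m|·P(S_22=m) = 15519504/4194304 = 969969/262144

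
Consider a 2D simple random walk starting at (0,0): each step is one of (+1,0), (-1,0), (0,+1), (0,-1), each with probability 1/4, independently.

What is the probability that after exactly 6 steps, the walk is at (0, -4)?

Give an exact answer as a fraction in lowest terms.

Let h be the number of horizontal steps (so 6-h are vertical). To end at (0,-4) need (h+0)/2 right-steps and ((6-h)-4)/2 up-steps.
Sum over h with 0 ≤ h ≤ 2, h ≡ 0 (mod 2), 6-h ≡ 0 (mod 2):
h=0: C(6,0)·C(0,0)·C(6,1) = 1·1·6 = 6
h=2: C(6,2)·C(2,1)·C(4,0) = 15·2·1 = 30
Total favorable: 36
Total paths: 4^6 = 4096
P = 36/4096 = 9/1024

Answer: 9/1024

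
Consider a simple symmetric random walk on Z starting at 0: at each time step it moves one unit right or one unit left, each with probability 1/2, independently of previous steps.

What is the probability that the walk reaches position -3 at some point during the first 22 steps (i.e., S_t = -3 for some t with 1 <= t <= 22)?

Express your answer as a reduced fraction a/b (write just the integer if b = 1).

Answer: 548895/1048576

Derivation:
Count via complement. Let g(t,s) = #length-t paths at position s with S_1..S_t all ≠ -3.
g(t,s) = g(t-1,s-1) + g(t-1,s+1) for s ≠ -3; g(t,-3) = 0.
t=0: g(0,0)=1
t=1: g(1,-1)=1 g(1,1)=1
t=2: g(2,-2)=1 g(2,0)=2 g(2,2)=1
t=3: g(3,-1)=3 g(3,1)=3 g(3,3)=1
t=4: g(4,-2)=3 g(4,0)=6 g(4,2)=4 g(4,4)=1
t=5: g(5,-1)=9 g(5,1)=10 g(5,3)=5 g(5,5)=1
t=6: g(6,-2)=9 g(6,0)=19 g(6,2)=15 g(6,4)=6 g(6,6)=1
t=7: g(7,-1)=28 g(7,1)=34 g(7,3)=21 g(7,5)=7 g(7,7)=1
t=8: g(8,-2)=28 g(8,0)=62 g(8,2)=55 g(8,4)=28 g(8,6)=8 g(8,8)=1
t=9: g(9,-1)=90 g(9,1)=117 g(9,3)=83 g(9,5)=36 g(9,7)=9 g(9,9)=1
t=10: g(10,-2)=90 g(10,0)=207 g(10,2)=200 g(10,4)=119 g(10,6)=45 g(10,8)=10 g(10,10)=1
t=11: g(11,-1)=297 g(11,1)=407 g(11,3)=319 g(11,5)=164 g(11,7)=55 g(11,9)=11 g(11,11)=1
t=12: g(12,-2)=297 g(12,0)=704 g(12,2)=726 g(12,4)=483 g(12,6)=219 g(12,8)=66 g(12,10)=12 g(12,12)=1
t=13: g(13,-1)=1001 g(13,1)=1430 g(13,3)=1209 g(13,5)=702 g(13,7)=285 g(13,9)=78 g(13,11)=13 g(13,13)=1
t=14: g(14,-2)=1001 g(14,0)=2431 g(14,2)=2639 g(14,4)=1911 g(14,6)=987 g(14,8)=363 g(14,10)=91 g(14,12)=14 g(14,14)=1
t=15: g(15,-1)=3432 g(15,1)=5070 g(15,3)=4550 g(15,5)=2898 g(15,7)=1350 g(15,9)=454 g(15,11)=105 g(15,13)=15 g(15,15)=1
t=16: g(16,-2)=3432 g(16,0)=8502 g(16,2)=9620 g(16,4)=7448 g(16,6)=4248 g(16,8)=1804 g(16,10)=559 g(16,12)=120 g(16,14)=16 g(16,16)=1
t=17: g(17,-1)=11934 g(17,1)=18122 g(17,3)=17068 g(17,5)=11696 g(17,7)=6052 g(17,9)=2363 g(17,11)=679 g(17,13)=136 g(17,15)=17 g(17,17)=1
t=18: g(18,-2)=11934 g(18,0)=30056 g(18,2)=35190 g(18,4)=28764 g(18,6)=17748 g(18,8)=8415 g(18,10)=3042 g(18,12)=815 g(18,14)=153 g(18,16)=18 g(18,18)=1
t=19: g(19,-1)=41990 g(19,1)=65246 g(19,3)=63954 g(19,5)=46512 g(19,7)=26163 g(19,9)=11457 g(19,11)=3857 g(19,13)=968 g(19,15)=171 g(19,17)=19 g(19,19)=1
t=20: g(20,-2)=41990 g(20,0)=107236 g(20,2)=129200 g(20,4)=110466 g(20,6)=72675 g(20,8)=37620 g(20,10)=15314 g(20,12)=4825 g(20,14)=1139 g(20,16)=190 g(20,18)=20 g(20,20)=1
t=21: g(21,-1)=149226 g(21,1)=236436 g(21,3)=239666 g(21,5)=183141 g(21,7)=110295 g(21,9)=52934 g(21,11)=20139 g(21,13)=5964 g(21,15)=1329 g(21,17)=210 g(21,19)=21 g(21,21)=1
t=22: g(22,-2)=149226 g(22,0)=385662 g(22,2)=476102 g(22,4)=422807 g(22,6)=293436 g(22,8)=163229 g(22,10)=73073 g(22,12)=26103 g(22,14)=7293 g(22,16)=1539 g(22,18)=231 g(22,20)=22 g(22,22)=1
Paths never hitting -3: Σ_s g(22,s) = 1998724
Paths hitting -3: 2^22 - 1998724 = 2195580
P = 2195580/4194304 = 548895/1048576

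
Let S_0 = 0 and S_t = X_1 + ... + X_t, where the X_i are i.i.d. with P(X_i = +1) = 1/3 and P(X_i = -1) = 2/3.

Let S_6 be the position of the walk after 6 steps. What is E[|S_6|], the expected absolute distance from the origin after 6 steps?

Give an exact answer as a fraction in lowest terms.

S_6 takes values m ≡ 0 (mod 2) with |m| ≤ 6; P(S_6=m) = C(6,(6+m)/2) · (1/3)^((6+m)/2) · (2/3)^((6-m)/2).
Distribution: P(S=-6)=64/729, P(S=-4)=64/243, P(S=-2)=80/243, P(S=0)=160/729, P(S=2)=20/243, P(S=4)=4/243, P(S=6)=1/729
E[|S_6|] = Σ_m |m|·P(S_6=m) = 602/243

Answer: 602/243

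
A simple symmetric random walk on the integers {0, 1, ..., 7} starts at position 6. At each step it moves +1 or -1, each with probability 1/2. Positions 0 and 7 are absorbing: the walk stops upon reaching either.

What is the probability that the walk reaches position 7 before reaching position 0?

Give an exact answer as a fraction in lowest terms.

Answer: 6/7

Derivation:
Symmetric walk (p = 1/2): the harmonic-function argument gives P(hit 7 before 0 | start at 6) = a/N.
P = 6/7 = 6/7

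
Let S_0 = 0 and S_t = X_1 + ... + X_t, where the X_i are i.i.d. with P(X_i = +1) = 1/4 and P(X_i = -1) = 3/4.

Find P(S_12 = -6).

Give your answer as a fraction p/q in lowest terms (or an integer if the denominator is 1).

Answer: 1082565/4194304

Derivation:
To reach position -6 after 12 steps: need 3 steps of +1 and 9 steps of -1.
Number of such sequences: C(12,3) = 220
Each has probability (1/4)^3 · (3/4)^9 = 19683/16777216
P = 220 · 19683/16777216 = 1082565/4194304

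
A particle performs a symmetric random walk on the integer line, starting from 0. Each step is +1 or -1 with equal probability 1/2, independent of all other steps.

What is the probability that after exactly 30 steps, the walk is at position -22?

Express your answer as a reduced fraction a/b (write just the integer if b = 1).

To reach position -22 after 30 steps: need 4 steps of +1 and 26 of -1.
Favorable paths: C(30,4) = 27405
Total paths: 2^30 = 1073741824
P = 27405/1073741824 = 27405/1073741824

Answer: 27405/1073741824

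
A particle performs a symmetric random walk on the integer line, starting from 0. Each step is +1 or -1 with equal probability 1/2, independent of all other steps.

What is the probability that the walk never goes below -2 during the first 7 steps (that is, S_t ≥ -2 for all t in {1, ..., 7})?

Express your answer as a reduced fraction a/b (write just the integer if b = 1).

Answer: 91/128

Derivation:
Let f(t,s) = #length-t paths at position s with S_1..S_t all ≥ -2.
f(t,s) = f(t-1,s-1) + f(t-1,s+1) for s ≥ -2; f(t,s) = 0 for s < -2.
t=0: f(0,0)=1
t=1: f(1,-1)=1 f(1,1)=1
t=2: f(2,-2)=1 f(2,0)=2 f(2,2)=1
t=3: f(3,-1)=3 f(3,1)=3 f(3,3)=1
t=4: f(4,-2)=3 f(4,0)=6 f(4,2)=4 f(4,4)=1
t=5: f(5,-1)=9 f(5,1)=10 f(5,3)=5 f(5,5)=1
t=6: f(6,-2)=9 f(6,0)=19 f(6,2)=15 f(6,4)=6 f(6,6)=1
t=7: f(7,-1)=28 f(7,1)=34 f(7,3)=21 f(7,5)=7 f(7,7)=1
Σ_s f(7,s) = 91
P = 91/128 = 91/128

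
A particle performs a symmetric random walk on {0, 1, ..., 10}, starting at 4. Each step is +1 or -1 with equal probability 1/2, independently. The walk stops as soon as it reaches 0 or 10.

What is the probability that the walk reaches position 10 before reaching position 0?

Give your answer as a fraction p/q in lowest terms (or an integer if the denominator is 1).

Symmetric walk (p = 1/2): the harmonic-function argument gives P(hit 10 before 0 | start at 4) = a/N.
P = 4/10 = 2/5

Answer: 2/5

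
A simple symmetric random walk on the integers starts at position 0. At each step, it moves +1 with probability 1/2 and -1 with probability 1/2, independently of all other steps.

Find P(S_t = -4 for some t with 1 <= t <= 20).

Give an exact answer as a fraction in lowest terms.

Answer: 200965/524288

Derivation:
Count via complement. Let g(t,s) = #length-t paths at position s with S_1..S_t all ≠ -4.
g(t,s) = g(t-1,s-1) + g(t-1,s+1) for s ≠ -4; g(t,-4) = 0.
t=0: g(0,0)=1
t=1: g(1,-1)=1 g(1,1)=1
t=2: g(2,-2)=1 g(2,0)=2 g(2,2)=1
t=3: g(3,-3)=1 g(3,-1)=3 g(3,1)=3 g(3,3)=1
t=4: g(4,-2)=4 g(4,0)=6 g(4,2)=4 g(4,4)=1
t=5: g(5,-3)=4 g(5,-1)=10 g(5,1)=10 g(5,3)=5 g(5,5)=1
t=6: g(6,-2)=14 g(6,0)=20 g(6,2)=15 g(6,4)=6 g(6,6)=1
t=7: g(7,-3)=14 g(7,-1)=34 g(7,1)=35 g(7,3)=21 g(7,5)=7 g(7,7)=1
t=8: g(8,-2)=48 g(8,0)=69 g(8,2)=56 g(8,4)=28 g(8,6)=8 g(8,8)=1
t=9: g(9,-3)=48 g(9,-1)=117 g(9,1)=125 g(9,3)=84 g(9,5)=36 g(9,7)=9 g(9,9)=1
t=10: g(10,-2)=165 g(10,0)=242 g(10,2)=209 g(10,4)=120 g(10,6)=45 g(10,8)=10 g(10,10)=1
t=11: g(11,-3)=165 g(11,-1)=407 g(11,1)=451 g(11,3)=329 g(11,5)=165 g(11,7)=55 g(11,9)=11 g(11,11)=1
t=12: g(12,-2)=572 g(12,0)=858 g(12,2)=780 g(12,4)=494 g(12,6)=220 g(12,8)=66 g(12,10)=12 g(12,12)=1
t=13: g(13,-3)=572 g(13,-1)=1430 g(13,1)=1638 g(13,3)=1274 g(13,5)=714 g(13,7)=286 g(13,9)=78 g(13,11)=13 g(13,13)=1
t=14: g(14,-2)=2002 g(14,0)=3068 g(14,2)=2912 g(14,4)=1988 g(14,6)=1000 g(14,8)=364 g(14,10)=91 g(14,12)=14 g(14,14)=1
t=15: g(15,-3)=2002 g(15,-1)=5070 g(15,1)=5980 g(15,3)=4900 g(15,5)=2988 g(15,7)=1364 g(15,9)=455 g(15,11)=105 g(15,13)=15 g(15,15)=1
t=16: g(16,-2)=7072 g(16,0)=11050 g(16,2)=10880 g(16,4)=7888 g(16,6)=4352 g(16,8)=1819 g(16,10)=560 g(16,12)=120 g(16,14)=16 g(16,16)=1
t=17: g(17,-3)=7072 g(17,-1)=18122 g(17,1)=21930 g(17,3)=18768 g(17,5)=12240 g(17,7)=6171 g(17,9)=2379 g(17,11)=680 g(17,13)=136 g(17,15)=17 g(17,17)=1
t=18: g(18,-2)=25194 g(18,0)=40052 g(18,2)=40698 g(18,4)=31008 g(18,6)=18411 g(18,8)=8550 g(18,10)=3059 g(18,12)=816 g(18,14)=153 g(18,16)=18 g(18,18)=1
t=19: g(19,-3)=25194 g(19,-1)=65246 g(19,1)=80750 g(19,3)=71706 g(19,5)=49419 g(19,7)=26961 g(19,9)=11609 g(19,11)=3875 g(19,13)=969 g(19,15)=171 g(19,17)=19 g(19,19)=1
t=20: g(20,-2)=90440 g(20,0)=145996 g(20,2)=152456 g(20,4)=121125 g(20,6)=76380 g(20,8)=38570 g(20,10)=15484 g(20,12)=4844 g(20,14)=1140 g(20,16)=190 g(20,18)=20 g(20,20)=1
Paths never hitting -4: Σ_s g(20,s) = 646646
Paths hitting -4: 2^20 - 646646 = 401930
P = 401930/1048576 = 200965/524288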